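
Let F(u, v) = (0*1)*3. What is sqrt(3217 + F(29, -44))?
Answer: sqrt(3217) ≈ 56.719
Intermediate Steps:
F(u, v) = 0 (F(u, v) = 0*3 = 0)
sqrt(3217 + F(29, -44)) = sqrt(3217 + 0) = sqrt(3217)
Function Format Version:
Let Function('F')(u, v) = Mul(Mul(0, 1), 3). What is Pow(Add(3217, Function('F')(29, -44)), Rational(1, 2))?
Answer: Pow(3217, Rational(1, 2)) ≈ 56.719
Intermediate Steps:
Function('F')(u, v) = 0 (Function('F')(u, v) = Mul(0, 3) = 0)
Pow(Add(3217, Function('F')(29, -44)), Rational(1, 2)) = Pow(Add(3217, 0), Rational(1, 2)) = Pow(3217, Rational(1, 2))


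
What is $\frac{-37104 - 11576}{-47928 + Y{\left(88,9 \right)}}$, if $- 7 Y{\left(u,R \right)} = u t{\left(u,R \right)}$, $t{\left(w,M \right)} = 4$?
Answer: $\frac{42595}{41981} \approx 1.0146$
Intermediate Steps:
$Y{\left(u,R \right)} = - \frac{4 u}{7}$ ($Y{\left(u,R \right)} = - \frac{u 4}{7} = - \frac{4 u}{7}$)
$\frac{-37104 - 11576}{-47928 + Y{\left(88,9 \right)}} = \frac{-37104 - 11576}{-47928 - \frac{352}{7}} = - \frac{48680}{-47928 - \frac{352}{7}} = - \frac{48680}{- \frac{335848}{7}} = \left(-48680\right) \left(- \frac{7}{335848}\right) = \frac{42595}{41981}$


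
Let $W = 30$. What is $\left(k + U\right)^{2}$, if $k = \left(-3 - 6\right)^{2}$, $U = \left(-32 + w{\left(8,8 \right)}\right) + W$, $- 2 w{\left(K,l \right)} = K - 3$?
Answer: $\frac{23409}{4} \approx 5852.3$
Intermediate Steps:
$w{\left(K,l \right)} = \frac{3}{2} - \frac{K}{2}$ ($w{\left(K,l \right)} = - \frac{K - 3}{2} = - \frac{-3 + K}{2} = \frac{3}{2} - \frac{K}{2}$)
$U = - \frac{9}{2}$ ($U = \left(-32 + \left(\frac{3}{2} - 4\right)\right) + 30 = \left(-32 - \frac{5}{2}\right) + 30 = - \frac{69}{2} + 30 = - \frac{9}{2} \approx -4.5$)
$k = 81$ ($k = \left(-9\right)^{2} = 81$)
$\left(k + U\right)^{2} = \left(81 - \frac{9}{2}\right)^{2} = \left(\frac{153}{2}\right)^{2} = \frac{23409}{4}$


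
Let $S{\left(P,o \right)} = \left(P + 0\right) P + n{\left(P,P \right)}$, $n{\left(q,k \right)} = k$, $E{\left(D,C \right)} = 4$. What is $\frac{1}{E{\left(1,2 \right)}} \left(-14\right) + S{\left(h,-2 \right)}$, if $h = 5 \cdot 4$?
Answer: $\frac{833}{2} \approx 416.5$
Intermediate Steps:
$h = 20$
$S{\left(P,o \right)} = P + P^{2}$ ($S{\left(P,o \right)} = \left(P + 0\right) P + P = P P + P = P^{2} + P = P + P^{2}$)
$\frac{1}{E{\left(1,2 \right)}} \left(-14\right) + S{\left(h,-2 \right)} = \frac{1}{4} \left(-14\right) + 20 \left(1 + 20\right) = \frac{1}{4} \left(-14\right) + 20 \cdot 21 = - \frac{7}{2} + 420 = \frac{833}{2}$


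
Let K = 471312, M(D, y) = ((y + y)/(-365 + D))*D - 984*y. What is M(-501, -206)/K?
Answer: 14611271/34013016 ≈ 0.42958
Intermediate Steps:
M(D, y) = -984*y + 2*D*y/(-365 + D) (M(D, y) = ((2*y)/(-365 + D))*D - 984*y = (2*y/(-365 + D))*D - 984*y = 2*D*y/(-365 + D) - 984*y = -984*y + 2*D*y/(-365 + D))
M(-501, -206)/K = (2*(-206)*(179580 - 491*(-501))/(-365 - 501))/471312 = (2*(-206)*(179580 + 245991)/(-866))*(1/471312) = (2*(-206)*(-1/866)*425571)*(1/471312) = (87667626/433)*(1/471312) = 14611271/34013016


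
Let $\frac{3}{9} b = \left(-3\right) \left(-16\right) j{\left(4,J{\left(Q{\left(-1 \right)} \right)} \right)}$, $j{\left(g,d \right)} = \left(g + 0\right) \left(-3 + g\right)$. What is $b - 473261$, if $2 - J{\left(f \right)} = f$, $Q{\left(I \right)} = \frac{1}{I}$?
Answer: $-472685$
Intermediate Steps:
$J{\left(f \right)} = 2 - f$
$j{\left(g,d \right)} = g \left(-3 + g\right)$
$b = 576$ ($b = 3 \left(-3\right) \left(-16\right) 4 \left(-3 + 4\right) = 3 \cdot 48 \cdot 4 \cdot 1 = 3 \cdot 48 \cdot 4 = 3 \cdot 192 = 576$)
$b - 473261 = 576 - 473261 = -472685$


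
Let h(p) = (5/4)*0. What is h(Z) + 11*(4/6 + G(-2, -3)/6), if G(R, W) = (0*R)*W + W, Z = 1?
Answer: 11/6 ≈ 1.8333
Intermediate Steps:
G(R, W) = W (G(R, W) = 0*W + W = 0 + W = W)
h(p) = 0 (h(p) = (5*(1/4))*0 = (5/4)*0 = 0)
h(Z) + 11*(4/6 + G(-2, -3)/6) = 0 + 11*(4/6 - 3/6) = 0 + 11*(4*(1/6) - 3*1/6) = 0 + 11*(2/3 - 1/2) = 0 + 11*(1/6) = 0 + 11/6 = 11/6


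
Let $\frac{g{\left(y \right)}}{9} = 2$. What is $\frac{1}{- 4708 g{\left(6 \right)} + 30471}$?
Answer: $- \frac{1}{54273} \approx -1.8425 \cdot 10^{-5}$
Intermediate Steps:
$g{\left(y \right)} = 18$ ($g{\left(y \right)} = 9 \cdot 2 = 18$)
$\frac{1}{- 4708 g{\left(6 \right)} + 30471} = \frac{1}{\left(-4708\right) 18 + 30471} = \frac{1}{-84744 + 30471} = \frac{1}{-54273} = - \frac{1}{54273}$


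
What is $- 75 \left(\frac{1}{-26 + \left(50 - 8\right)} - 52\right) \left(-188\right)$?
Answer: $- \frac{2929275}{4} \approx -7.3232 \cdot 10^{5}$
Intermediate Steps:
$- 75 \left(\frac{1}{-26 + \left(50 - 8\right)} - 52\right) \left(-188\right) = - 75 \left(\frac{1}{-26 + 42} - 52\right) \left(-188\right) = - 75 \left(\frac{1}{16} - 52\right) \left(-188\right) = \left(-75\right) \left(- \frac{831}{16}\right) \left(-188\right) = \frac{62325}{16} \left(-188\right) = - \frac{2929275}{4}$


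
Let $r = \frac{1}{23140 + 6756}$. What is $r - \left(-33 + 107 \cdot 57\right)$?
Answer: $- \frac{181349135}{29896} \approx -6066.0$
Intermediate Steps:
$r = \frac{1}{29896} \approx 3.3449 \cdot 10^{-5}$
$r - \left(-33 + 107 \cdot 57\right) = \frac{1}{29896} - \left(-33 + 107 \cdot 57\right) = \frac{1}{29896} - \left(-33 + 6099\right) = \frac{1}{29896} - 6066 = - \frac{181349135}{29896}$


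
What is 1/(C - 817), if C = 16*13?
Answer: -1/609 ≈ -0.0016420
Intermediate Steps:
C = 208
1/(C - 817) = 1/(208 - 817) = 1/(-609) = -1/609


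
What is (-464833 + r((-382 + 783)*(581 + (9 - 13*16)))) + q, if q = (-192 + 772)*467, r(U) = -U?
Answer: -347155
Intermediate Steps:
q = 270860 (q = 580*467 = 270860)
(-464833 + r((-382 + 783)*(581 + (9 - 13*16)))) + q = (-464833 - (-382 + 783)*(581 + (9 - 13*16))) + 270860 = (-464833 - 401*(581 + (9 - 208))) + 270860 = (-464833 - 401*(581 - 199)) + 270860 = (-464833 - 401*382) + 270860 = (-464833 - 1*153182) + 270860 = (-464833 - 153182) + 270860 = -618015 + 270860 = -347155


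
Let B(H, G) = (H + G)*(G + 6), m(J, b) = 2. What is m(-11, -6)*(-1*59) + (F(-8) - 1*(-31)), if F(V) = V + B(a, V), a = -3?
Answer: -73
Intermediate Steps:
B(H, G) = (6 + G)*(G + H) (B(H, G) = (G + H)*(6 + G) = (6 + G)*(G + H))
F(V) = -18 + V² + 4*V (F(V) = V + (V² + 6*V + 6*(-3) + V*(-3)) = V + (V² + 6*V - 18 - 3*V) = V + (-18 + V² + 3*V) = -18 + V² + 4*V)
m(-11, -6)*(-1*59) + (F(-8) - 1*(-31)) = 2*(-1*59) + ((-18 + (-8)² + 4*(-8)) - 1*(-31)) = 2*(-59) + ((-18 + 64 - 32) + 31) = -118 + (14 + 31) = -118 + 45 = -73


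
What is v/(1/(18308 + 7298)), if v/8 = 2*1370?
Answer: 561283520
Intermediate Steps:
v = 21920 (v = 8*(2*1370) = 8*2740 = 21920)
v/(1/(18308 + 7298)) = 21920/(1/(18308 + 7298)) = 21920/(1/25606) = 21920*25606 = 561283520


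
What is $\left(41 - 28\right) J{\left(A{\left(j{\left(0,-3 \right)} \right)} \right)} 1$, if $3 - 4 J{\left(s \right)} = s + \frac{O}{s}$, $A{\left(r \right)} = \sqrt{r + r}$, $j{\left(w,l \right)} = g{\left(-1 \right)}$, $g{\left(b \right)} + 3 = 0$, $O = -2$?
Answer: $\frac{39}{4} - \frac{13 i \sqrt{6}}{3} \approx 9.75 - 10.614 i$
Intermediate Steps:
$g{\left(b \right)} = -3$ ($g{\left(b \right)} = -3 + 0 = -3$)
$j{\left(w,l \right)} = -3$
$A{\left(r \right)} = \sqrt{2} \sqrt{r}$ ($A{\left(r \right)} = \sqrt{2 r} = \sqrt{2} \sqrt{r}$)
$J{\left(s \right)} = \frac{3}{4} + \frac{1}{2 s} - \frac{s}{4}$ ($J{\left(s \right)} = \frac{3}{4} - \frac{s - \frac{2}{s}}{4} = \frac{3}{4} - \left(- \frac{1}{2 s} + \frac{s}{4}\right) = \frac{3}{4} + \frac{1}{2 s} - \frac{s}{4}$)
$\left(41 - 28\right) J{\left(A{\left(j{\left(0,-3 \right)} \right)} \right)} 1 = \left(41 - 28\right) \frac{2 - \sqrt{2} \sqrt{-3} \left(-3 + \sqrt{2} \sqrt{-3}\right)}{4 \sqrt{2} \sqrt{-3}} \cdot 1 = 13 \frac{2 - \sqrt{2} i \sqrt{3} \left(-3 + \sqrt{2} i \sqrt{3}\right)}{4 \sqrt{2} i \sqrt{3}} \cdot 1 = 13 \frac{2 - i \sqrt{6} \left(-3 + i \sqrt{6}\right)}{4 i \sqrt{6}} \cdot 1 = 13 \frac{- \frac{i \sqrt{6}}{6} \left(2 - i \sqrt{6} \left(-3 + i \sqrt{6}\right)\right)}{4} \cdot 1 = 13 \left(- \frac{i \sqrt{6} \left(2 - i \sqrt{6} \left(-3 + i \sqrt{6}\right)\right)}{24}\right) 1 = - \frac{13 i \sqrt{6} \left(2 - i \sqrt{6} \left(-3 + i \sqrt{6}\right)\right)}{24} \cdot 1 = - \frac{13 i \sqrt{6} \left(2 - i \sqrt{6} \left(-3 + i \sqrt{6}\right)\right)}{24}$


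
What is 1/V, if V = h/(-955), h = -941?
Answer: 955/941 ≈ 1.0149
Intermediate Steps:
V = 941/955 (V = -941/(-955) = -941*(-1/955) = 941/955 ≈ 0.98534)
1/V = 1/(941/955) = 955/941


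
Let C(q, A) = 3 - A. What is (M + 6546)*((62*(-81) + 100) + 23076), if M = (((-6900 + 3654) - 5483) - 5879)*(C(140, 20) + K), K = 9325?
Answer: -2468303490572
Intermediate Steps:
M = -135971264 (M = (((-6900 + 3654) - 5483) - 5879)*((3 - 1*20) + 9325) = ((-3246 - 5483) - 5879)*((3 - 20) + 9325) = (-8729 - 5879)*(-17 + 9325) = -14608*9308 = -135971264)
(M + 6546)*((62*(-81) + 100) + 23076) = (-135971264 + 6546)*((62*(-81) + 100) + 23076) = -135964718*((-5022 + 100) + 23076) = -135964718*(-4922 + 23076) = -135964718*18154 = -2468303490572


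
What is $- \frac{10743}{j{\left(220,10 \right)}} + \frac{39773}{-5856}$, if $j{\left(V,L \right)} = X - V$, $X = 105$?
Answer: $\frac{58337113}{673440} \approx 86.625$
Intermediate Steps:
$j{\left(V,L \right)} = 105 - V$
$- \frac{10743}{j{\left(220,10 \right)}} + \frac{39773}{-5856} = - \frac{10743}{105 - 220} + \frac{39773}{-5856} = - \frac{10743}{105 - 220} + 39773 \left(- \frac{1}{5856}\right) = - \frac{10743}{-115} - \frac{39773}{5856} = \left(-10743\right) \left(- \frac{1}{115}\right) - \frac{39773}{5856} = \frac{10743}{115} - \frac{39773}{5856} = \frac{58337113}{673440}$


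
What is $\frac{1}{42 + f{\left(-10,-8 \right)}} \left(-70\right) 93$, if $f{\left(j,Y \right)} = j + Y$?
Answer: $- \frac{1085}{4} \approx -271.25$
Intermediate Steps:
$f{\left(j,Y \right)} = Y + j$
$\frac{1}{42 + f{\left(-10,-8 \right)}} \left(-70\right) 93 = \frac{1}{42 - 18} \left(-70\right) 93 = \frac{1}{24} \left(-70\right) 93 = \left(- \frac{35}{12}\right) 93 = - \frac{1085}{4}$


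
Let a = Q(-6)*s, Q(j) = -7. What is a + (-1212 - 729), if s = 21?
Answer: -2088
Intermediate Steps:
a = -147 (a = -7*21 = -147)
a + (-1212 - 729) = -147 + (-1212 - 729) = -147 - 1941 = -2088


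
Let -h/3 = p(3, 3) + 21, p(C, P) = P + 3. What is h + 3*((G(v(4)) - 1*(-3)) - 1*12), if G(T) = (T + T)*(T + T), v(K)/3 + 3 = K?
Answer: 0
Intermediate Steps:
p(C, P) = 3 + P
v(K) = -9 + 3*K
G(T) = 4*T**2 (G(T) = (2*T)*(2*T) = 4*T**2)
h = -81 (h = -3*((3 + 3) + 21) = -3*(6 + 21) = -3*27 = -81)
h + 3*((G(v(4)) - 1*(-3)) - 1*12) = -81 + 3*((4*(-9 + 3*4)**2 - 1*(-3)) - 1*12) = -81 + 3*((4*(-9 + 12)**2 + 3) - 12) = -81 + 3*((4*3**2 + 3) - 12) = -81 + 3*((4*9 + 3) - 12) = -81 + 3*((36 + 3) - 12) = -81 + 3*(39 - 12) = -81 + 3*27 = -81 + 81 = 0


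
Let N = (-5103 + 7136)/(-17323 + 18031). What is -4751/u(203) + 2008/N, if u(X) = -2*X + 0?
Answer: 586854367/825398 ≈ 711.00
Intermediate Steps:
u(X) = -2*X
N = 2033/708 ≈ 2.8715
-4751/u(203) + 2008/N = -4751/((-2*203)) + 2008/(2033/708) = -4751/(-406) + 2008*(708/2033) = -4751*(-1/406) + 1421664/2033 = 4751/406 + 1421664/2033 = 586854367/825398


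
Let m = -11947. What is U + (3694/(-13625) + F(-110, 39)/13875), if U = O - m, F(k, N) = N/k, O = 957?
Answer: 715560154003/55453750 ≈ 12904.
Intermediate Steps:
U = 12904 (U = 957 - 1*(-11947) = 957 + 11947 = 12904)
U + (3694/(-13625) + F(-110, 39)/13875) = 12904 + (3694/(-13625) + (39/(-110))/13875) = 12904 + (3694*(-1/13625) + (39*(-1/110))*(1/13875)) = 12904 + (-3694/13625 - 39/110*1/13875) = 12904 + (-3694/13625 - 13/508750) = 12904 - 15035997/55453750 = 715560154003/55453750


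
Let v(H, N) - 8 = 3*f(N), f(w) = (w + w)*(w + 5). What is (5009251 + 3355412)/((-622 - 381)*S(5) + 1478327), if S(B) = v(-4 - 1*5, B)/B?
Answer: 41823315/7082711 ≈ 5.9050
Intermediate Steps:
f(w) = 2*w*(5 + w) (f(w) = (2*w)*(5 + w) = 2*w*(5 + w))
v(H, N) = 8 + 6*N*(5 + N) (v(H, N) = 8 + 3*(2*N*(5 + N)) = 8 + 6*N*(5 + N))
S(B) = (8 + 6*B*(5 + B))/B
(5009251 + 3355412)/((-622 - 381)*S(5) + 1478327) = (5009251 + 3355412)/((-622 - 381)*(30 + 6*5 + 8/5) + 1478327) = 8364663/(-1003*(30 + 30 + 8*(1/5)) + 1478327) = 8364663/(-1003*(30 + 30 + 8/5) + 1478327) = 8364663/(-1003*308/5 + 1478327) = 8364663/(-308924/5 + 1478327) = 8364663/(7082711/5) = 8364663*(5/7082711) = 41823315/7082711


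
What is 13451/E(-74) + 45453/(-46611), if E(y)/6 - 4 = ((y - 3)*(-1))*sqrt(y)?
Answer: -3254178802/3408522597 - 1035727*I*sqrt(74)/2632572 ≈ -0.95472 - 3.3844*I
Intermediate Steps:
E(y) = 24 + 6*sqrt(y)*(3 - y) (E(y) = 24 + 6*(((y - 3)*(-1))*sqrt(y)) = 24 + 6*(((-3 + y)*(-1))*sqrt(y)) = 24 + 6*((3 - y)*sqrt(y)) = 24 + 6*(sqrt(y)*(3 - y)) = 24 + 6*sqrt(y)*(3 - y))
13451/E(-74) + 45453/(-46611) = 13451/(24 - (-444)*I*sqrt(74) + 18*sqrt(-74)) + 45453/(-46611) = 13451/(24 - (-444)*I*sqrt(74) + 18*(I*sqrt(74))) + 45453*(-1/46611) = 13451/(24 + 444*I*sqrt(74) + 18*I*sqrt(74)) - 15151/15537 = 13451/(24 + 462*I*sqrt(74)) - 15151/15537 = -15151/15537 + 13451/(24 + 462*I*sqrt(74))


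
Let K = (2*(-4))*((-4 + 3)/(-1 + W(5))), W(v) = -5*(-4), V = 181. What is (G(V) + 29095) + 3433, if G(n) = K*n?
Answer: 619480/19 ≈ 32604.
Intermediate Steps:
W(v) = 20
K = 8/19 (K = (2*(-4))*((-4 + 3)/(-1 + 20)) = -(-8)/19 = -8*(-1/19) = 8/19 ≈ 0.42105)
G(n) = 8*n/19
(G(V) + 29095) + 3433 = ((8/19)*181 + 29095) + 3433 = (1448/19 + 29095) + 3433 = 554253/19 + 3433 = 619480/19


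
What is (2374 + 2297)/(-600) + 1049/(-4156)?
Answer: -1670173/207800 ≈ -8.0374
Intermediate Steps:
(2374 + 2297)/(-600) + 1049/(-4156) = 4671*(-1/600) + 1049*(-1/4156) = -1557/200 - 1049/4156 = -1670173/207800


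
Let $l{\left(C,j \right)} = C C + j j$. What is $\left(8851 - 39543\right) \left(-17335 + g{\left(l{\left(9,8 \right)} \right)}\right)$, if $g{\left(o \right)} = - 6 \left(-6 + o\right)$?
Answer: $557642948$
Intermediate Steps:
$l{\left(C,j \right)} = C^{2} + j^{2}$
$g{\left(o \right)} = 36 - 6 o$
$\left(8851 - 39543\right) \left(-17335 + g{\left(l{\left(9,8 \right)} \right)}\right) = \left(8851 - 39543\right) \left(-17335 + \left(36 - 6 \left(9^{2} + 8^{2}\right)\right)\right) = - 30692 \left(-17335 + \left(36 - 6 \left(81 + 64\right)\right)\right) = - 30692 \left(-17335 + \left(36 - 870\right)\right) = - 30692 \left(-17335 - 834\right) = \left(-30692\right) \left(-18169\right) = 557642948$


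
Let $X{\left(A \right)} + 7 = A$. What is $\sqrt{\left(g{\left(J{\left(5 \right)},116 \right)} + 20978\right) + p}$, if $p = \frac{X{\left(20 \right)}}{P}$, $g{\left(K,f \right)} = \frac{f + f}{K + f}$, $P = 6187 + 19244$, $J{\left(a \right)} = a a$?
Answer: $\frac{\sqrt{611680541872053}}{170751} \approx 144.84$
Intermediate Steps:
$X{\left(A \right)} = -7 + A$
$J{\left(a \right)} = a^{2}$
$P = 25431$
$g{\left(K,f \right)} = \frac{2 f}{K + f}$
$p = \frac{13}{25431}$ ($p = \frac{-7 + 20}{25431} = 13 \cdot \frac{1}{25431} = \frac{13}{25431} \approx 0.00051119$)
$\sqrt{\left(g{\left(J{\left(5 \right)},116 \right)} + 20978\right) + p} = \sqrt{\left(2 \cdot 116 \frac{1}{5^{2} + 116} + 20978\right) + \frac{13}{25431}} = \sqrt{\left(2 \cdot 116 \frac{1}{25 + 116} + 20978\right) + \frac{13}{25431}} = \sqrt{\left(2 \cdot 116 \cdot \frac{1}{141} + 20978\right) + \frac{13}{25431}} = \sqrt{\left(\frac{232}{141} + 20978\right) + \frac{13}{25431}} = \sqrt{\frac{2958130}{141} + \frac{13}{25431}} = \sqrt{\frac{25076068621}{1195257}} = \frac{\sqrt{611680541872053}}{170751}$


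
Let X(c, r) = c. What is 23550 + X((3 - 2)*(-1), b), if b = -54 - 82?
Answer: 23549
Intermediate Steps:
b = -136
23550 + X((3 - 2)*(-1), b) = 23550 + (3 - 2)*(-1) = 23550 + 1*(-1) = 23550 - 1 = 23549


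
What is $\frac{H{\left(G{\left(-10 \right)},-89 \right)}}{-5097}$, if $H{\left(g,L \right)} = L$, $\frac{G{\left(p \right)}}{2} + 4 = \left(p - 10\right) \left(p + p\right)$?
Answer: $\frac{89}{5097} \approx 0.017461$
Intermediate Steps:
$G{\left(p \right)} = -8 + 4 p \left(-10 + p\right)$ ($G{\left(p \right)} = -8 + 2 \left(p - 10\right) \left(p + p\right) = -8 + 2 \left(-10 + p\right) 2 p = -8 + 2 \cdot 2 p \left(-10 + p\right) = -8 + 4 p \left(-10 + p\right)$)
$\frac{H{\left(G{\left(-10 \right)},-89 \right)}}{-5097} = - \frac{89}{-5097} = \left(-89\right) \left(- \frac{1}{5097}\right) = \frac{89}{5097}$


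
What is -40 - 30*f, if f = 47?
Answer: -1450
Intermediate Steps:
-40 - 30*f = -40 - 30*47 = -40 - 1410 = -1450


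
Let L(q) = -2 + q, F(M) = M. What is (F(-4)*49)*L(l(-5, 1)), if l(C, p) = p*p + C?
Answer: 1176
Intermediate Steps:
l(C, p) = C + p² (l(C, p) = p² + C = C + p²)
(F(-4)*49)*L(l(-5, 1)) = (-4*49)*(-2 + (-5 + 1²)) = -196*(-2 + (-5 + 1)) = -196*(-2 - 4) = -196*(-6) = 1176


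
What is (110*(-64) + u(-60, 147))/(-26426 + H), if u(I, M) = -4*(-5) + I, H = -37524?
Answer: 708/6395 ≈ 0.11071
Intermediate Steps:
u(I, M) = 20 + I
(110*(-64) + u(-60, 147))/(-26426 + H) = (110*(-64) + (20 - 60))/(-26426 - 37524) = (-7040 - 40)/(-63950) = -7080*(-1/63950) = 708/6395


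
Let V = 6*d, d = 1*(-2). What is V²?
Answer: 144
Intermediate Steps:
d = -2
V = -12 (V = 6*(-2) = -12)
V² = (-12)² = 144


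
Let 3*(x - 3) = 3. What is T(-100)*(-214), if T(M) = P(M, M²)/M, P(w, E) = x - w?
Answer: 5564/25 ≈ 222.56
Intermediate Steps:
x = 4 (x = 3 + (⅓)*3 = 3 + 1 = 4)
P(w, E) = 4 - w
T(M) = (4 - M)/M
T(-100)*(-214) = ((4 - 1*(-100))/(-100))*(-214) = -(4 + 100)/100*(-214) = -1/100*104*(-214) = -26/25*(-214) = 5564/25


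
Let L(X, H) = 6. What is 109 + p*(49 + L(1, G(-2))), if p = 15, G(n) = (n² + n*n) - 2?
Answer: 934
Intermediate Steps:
G(n) = -2 + 2*n² (G(n) = (n² + n²) - 2 = 2*n² - 2 = -2 + 2*n²)
109 + p*(49 + L(1, G(-2))) = 109 + 15*(49 + 6) = 109 + 15*55 = 109 + 825 = 934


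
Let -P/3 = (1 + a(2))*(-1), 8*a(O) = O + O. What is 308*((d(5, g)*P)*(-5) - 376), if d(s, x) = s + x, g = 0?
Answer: -150458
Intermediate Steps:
a(O) = O/4 (a(O) = (O + O)/8 = (2*O)/8 = O/4)
P = 9/2 (P = -3*(1 + (¼)*2)*(-1) = -3*(1 + ½)*(-1) = -9*(-1)/2 = -3*(-3/2) = 9/2 ≈ 4.5000)
308*((d(5, g)*P)*(-5) - 376) = 308*(((5 + 0)*(9/2))*(-5) - 376) = 308*((5*(9/2))*(-5) - 376) = 308*((45/2)*(-5) - 376) = 308*(-225/2 - 376) = 308*(-977/2) = -150458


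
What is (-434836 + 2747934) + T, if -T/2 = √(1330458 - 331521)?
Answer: 2313098 - 6*√110993 ≈ 2.3111e+6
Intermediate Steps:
T = -6*√110993 (T = -2*√(1330458 - 331521) = -6*√110993 ≈ -1998.9)
(-434836 + 2747934) + T = (-434836 + 2747934) - 6*√110993 = 2313098 - 6*√110993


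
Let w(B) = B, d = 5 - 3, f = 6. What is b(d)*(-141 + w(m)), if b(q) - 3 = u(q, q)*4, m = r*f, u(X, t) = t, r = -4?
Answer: -1815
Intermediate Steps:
m = -24 (m = -4*6 = -24)
d = 2
b(q) = 3 + 4*q (b(q) = 3 + q*4 = 3 + 4*q)
b(d)*(-141 + w(m)) = (3 + 4*2)*(-141 - 24) = (3 + 8)*(-165) = 11*(-165) = -1815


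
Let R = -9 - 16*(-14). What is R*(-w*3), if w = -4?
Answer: 2580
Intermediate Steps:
R = 215 (R = -9 + 224 = 215)
R*(-w*3) = 215*(-1*(-4)*3) = 215*(4*3) = 215*12 = 2580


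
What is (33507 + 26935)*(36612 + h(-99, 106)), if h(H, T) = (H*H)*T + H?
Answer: 65000475198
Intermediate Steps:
h(H, T) = H + T*H² (h(H, T) = H²*T + H = T*H² + H = H + T*H²)
(33507 + 26935)*(36612 + h(-99, 106)) = (33507 + 26935)*(36612 - 99*(1 - 99*106)) = 60442*(36612 - 99*(1 - 10494)) = 60442*(36612 - 99*(-10493)) = 60442*(36612 + 1038807) = 60442*1075419 = 65000475198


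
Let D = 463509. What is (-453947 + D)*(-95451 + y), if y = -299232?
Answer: -3773958846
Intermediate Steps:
(-453947 + D)*(-95451 + y) = (-453947 + 463509)*(-95451 - 299232) = 9562*(-394683) = -3773958846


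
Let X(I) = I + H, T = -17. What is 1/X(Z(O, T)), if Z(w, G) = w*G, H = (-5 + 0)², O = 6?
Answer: -1/77 ≈ -0.012987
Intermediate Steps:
H = 25 (H = (-5)² = 25)
Z(w, G) = G*w
X(I) = 25 + I (X(I) = I + 25 = 25 + I)
1/X(Z(O, T)) = 1/(25 - 17*6) = 1/(25 - 102) = 1/(-77) = -1/77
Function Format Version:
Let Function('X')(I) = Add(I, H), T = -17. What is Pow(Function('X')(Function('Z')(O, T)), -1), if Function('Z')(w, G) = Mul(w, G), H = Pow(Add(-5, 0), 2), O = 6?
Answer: Rational(-1, 77) ≈ -0.012987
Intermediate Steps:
H = 25 (H = Pow(-5, 2) = 25)
Function('Z')(w, G) = Mul(G, w)
Function('X')(I) = Add(25, I) (Function('X')(I) = Add(I, 25) = Add(25, I))
Pow(Function('X')(Function('Z')(O, T)), -1) = Pow(Add(25, Mul(-17, 6)), -1) = Pow(Add(25, -102), -1) = Pow(-77, -1) = Rational(-1, 77)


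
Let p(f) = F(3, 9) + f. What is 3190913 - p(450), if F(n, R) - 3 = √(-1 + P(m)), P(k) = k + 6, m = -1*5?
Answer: 3190460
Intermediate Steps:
m = -5
P(k) = 6 + k
F(n, R) = 3 (F(n, R) = 3 + √(-1 + (6 - 5)) = 3 + √(-1 + 1) = 3 + √0 = 3 + 0 = 3)
p(f) = 3 + f
3190913 - p(450) = 3190913 - (3 + 450) = 3190913 - 1*453 = 3190913 - 453 = 3190460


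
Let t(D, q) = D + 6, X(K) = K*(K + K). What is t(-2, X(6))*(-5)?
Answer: -20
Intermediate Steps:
X(K) = 2*K² (X(K) = K*(2*K) = 2*K²)
t(D, q) = 6 + D
t(-2, X(6))*(-5) = (6 - 2)*(-5) = 4*(-5) = -20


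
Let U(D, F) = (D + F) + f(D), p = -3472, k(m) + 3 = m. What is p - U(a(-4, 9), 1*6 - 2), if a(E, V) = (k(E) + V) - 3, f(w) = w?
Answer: -3474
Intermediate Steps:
k(m) = -3 + m
a(E, V) = -6 + E + V (a(E, V) = ((-3 + E) + V) - 3 = (-3 + E + V) - 3 = -6 + E + V)
U(D, F) = F + 2*D (U(D, F) = (D + F) + D = F + 2*D)
p - U(a(-4, 9), 1*6 - 2) = -3472 - ((1*6 - 2) + 2*(-6 - 4 + 9)) = -3472 - ((6 - 2) + 2*(-1)) = -3472 - (4 - 2) = -3472 - 1*2 = -3472 - 2 = -3474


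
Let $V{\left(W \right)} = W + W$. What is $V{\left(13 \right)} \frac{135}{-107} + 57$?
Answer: $\frac{2589}{107} \approx 24.196$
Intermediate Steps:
$V{\left(W \right)} = 2 W$
$V{\left(13 \right)} \frac{135}{-107} + 57 = 2 \cdot 13 \frac{135}{-107} + 57 = 26 \cdot 135 \left(- \frac{1}{107}\right) + 57 = 26 \left(- \frac{135}{107}\right) + 57 = - \frac{3510}{107} + 57 = \frac{2589}{107}$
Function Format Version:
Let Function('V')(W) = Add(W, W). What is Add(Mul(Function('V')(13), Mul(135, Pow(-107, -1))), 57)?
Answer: Rational(2589, 107) ≈ 24.196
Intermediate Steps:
Function('V')(W) = Mul(2, W)
Add(Mul(Function('V')(13), Mul(135, Pow(-107, -1))), 57) = Add(Mul(Mul(2, 13), Mul(135, Pow(-107, -1))), 57) = Add(Mul(26, Mul(135, Rational(-1, 107))), 57) = Add(Mul(26, Rational(-135, 107)), 57) = Add(Rational(-3510, 107), 57) = Rational(2589, 107)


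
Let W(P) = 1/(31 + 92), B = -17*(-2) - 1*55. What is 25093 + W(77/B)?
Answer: 3086440/123 ≈ 25093.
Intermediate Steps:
B = -21 (B = 34 - 55 = -21)
W(P) = 1/123
25093 + W(77/B) = 25093 + 1/123 = 3086440/123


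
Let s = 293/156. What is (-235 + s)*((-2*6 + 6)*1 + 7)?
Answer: -36367/156 ≈ -233.12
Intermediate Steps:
s = 293/156 (s = 293*(1/156) = 293/156 ≈ 1.8782)
(-235 + s)*((-2*6 + 6)*1 + 7) = (-235 + 293/156)*((-2*6 + 6)*1 + 7) = -36367*((-12 + 6)*1 + 7)/156 = -36367*(-6*1 + 7)/156 = -36367*(-6 + 7)/156 = -36367/156*1 = -36367/156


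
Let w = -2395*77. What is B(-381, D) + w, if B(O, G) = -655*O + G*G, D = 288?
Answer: 148084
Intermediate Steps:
B(O, G) = G² - 655*O (B(O, G) = -655*O + G² = G² - 655*O)
w = -184415
B(-381, D) + w = (288² - 655*(-381)) - 184415 = (82944 + 249555) - 184415 = 332499 - 184415 = 148084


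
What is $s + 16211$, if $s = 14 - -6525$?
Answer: $22750$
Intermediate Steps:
$s = 6539$ ($s = 14 + 6525 = 6539$)
$s + 16211 = 6539 + 16211 = 22750$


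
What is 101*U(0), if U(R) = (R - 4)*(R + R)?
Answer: 0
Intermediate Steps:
U(R) = 2*R*(-4 + R) (U(R) = (-4 + R)*(2*R) = 2*R*(-4 + R))
101*U(0) = 101*(2*0*(-4 + 0)) = 101*(2*0*(-4)) = 101*0 = 0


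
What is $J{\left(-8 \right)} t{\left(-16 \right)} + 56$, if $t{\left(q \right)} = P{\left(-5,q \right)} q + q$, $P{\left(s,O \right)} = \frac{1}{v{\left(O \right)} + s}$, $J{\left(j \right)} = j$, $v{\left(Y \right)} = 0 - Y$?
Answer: $\frac{2152}{11} \approx 195.64$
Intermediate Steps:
$v{\left(Y \right)} = - Y$
$P{\left(s,O \right)} = \frac{1}{s - O}$ ($P{\left(s,O \right)} = \frac{1}{- O + s} = \frac{1}{s - O}$)
$t{\left(q \right)} = q + \frac{q}{-5 - q}$ ($t{\left(q \right)} = \frac{q}{-5 - q} + q = q + \frac{q}{-5 - q}$)
$J{\left(-8 \right)} t{\left(-16 \right)} + 56 = - 8 \left(- \frac{16 \left(4 - 16\right)}{5 - 16}\right) + 56 = - 8 \left(\left(-16\right) \frac{1}{-11} \left(-12\right)\right) + 56 = - 8 \left(\left(-16\right) \left(- \frac{1}{11}\right) \left(-12\right)\right) + 56 = \left(-8\right) \left(- \frac{192}{11}\right) + 56 = \frac{1536}{11} + 56 = \frac{2152}{11}$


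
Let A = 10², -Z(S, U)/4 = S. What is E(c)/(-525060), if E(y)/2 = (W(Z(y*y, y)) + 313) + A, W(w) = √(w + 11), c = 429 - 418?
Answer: -413/262530 - I*√473/262530 ≈ -0.0015732 - 8.2842e-5*I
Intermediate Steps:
Z(S, U) = -4*S
c = 11
A = 100
W(w) = √(11 + w)
E(y) = 826 + 2*√(11 - 4*y²) (E(y) = 2*((√(11 - 4*y*y) + 313) + 100) = 2*((√(11 - 4*y²) + 313) + 100) = 2*((313 + √(11 - 4*y²)) + 100) = 2*(413 + √(11 - 4*y²)) = 826 + 2*√(11 - 4*y²))
E(c)/(-525060) = (826 + 2*√(11 - 4*11²))/(-525060) = (826 + 2*√(11 - 4*121))*(-1/525060) = (826 + 2*√(11 - 484))*(-1/525060) = (826 + 2*√(-473))*(-1/525060) = (826 + 2*(I*√473))*(-1/525060) = (826 + 2*I*√473)*(-1/525060) = -413/262530 - I*√473/262530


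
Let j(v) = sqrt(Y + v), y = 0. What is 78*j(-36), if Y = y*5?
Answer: 468*I ≈ 468.0*I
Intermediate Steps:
Y = 0 (Y = 0*5 = 0)
j(v) = sqrt(v) (j(v) = sqrt(0 + v) = sqrt(v))
78*j(-36) = 78*sqrt(-36) = 78*(6*I) = 468*I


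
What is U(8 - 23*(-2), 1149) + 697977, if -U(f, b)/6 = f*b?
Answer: 325701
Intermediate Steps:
U(f, b) = -6*b*f (U(f, b) = -6*f*b = -6*b*f)
U(8 - 23*(-2), 1149) + 697977 = -6*1149*(8 - 23*(-2)) + 697977 = -6*1149*(8 + 46) + 697977 = -6*1149*54 + 697977 = -372276 + 697977 = 325701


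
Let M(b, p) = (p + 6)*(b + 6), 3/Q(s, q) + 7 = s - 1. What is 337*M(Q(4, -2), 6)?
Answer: 21231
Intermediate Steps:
Q(s, q) = 3/(-8 + s) (Q(s, q) = 3/(-7 + (s - 1)) = 3/(-7 + (-1 + s)) = 3/(-8 + s))
M(b, p) = (6 + b)*(6 + p) (M(b, p) = (6 + p)*(6 + b) = (6 + b)*(6 + p))
337*M(Q(4, -2), 6) = 337*(36 + 6*(3/(-8 + 4)) + 6*6 + (3/(-8 + 4))*6) = 337*(36 + 6*(3/(-4)) + 36 + (3/(-4))*6) = 337*(36 + 6*(3*(-¼)) + 36 + (3*(-¼))*6) = 337*(36 + 6*(-¾) + 36 - ¾*6) = 337*(36 - 9/2 + 36 - 9/2) = 337*63 = 21231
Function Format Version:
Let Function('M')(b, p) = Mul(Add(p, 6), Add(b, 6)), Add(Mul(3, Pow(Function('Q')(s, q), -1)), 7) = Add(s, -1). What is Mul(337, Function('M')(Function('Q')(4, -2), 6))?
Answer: 21231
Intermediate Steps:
Function('Q')(s, q) = Mul(3, Pow(Add(-8, s), -1)) (Function('Q')(s, q) = Mul(3, Pow(Add(-7, Add(s, -1)), -1)) = Mul(3, Pow(Add(-7, Add(-1, s)), -1)) = Mul(3, Pow(Add(-8, s), -1)))
Function('M')(b, p) = Mul(Add(6, b), Add(6, p)) (Function('M')(b, p) = Mul(Add(6, p), Add(6, b)) = Mul(Add(6, b), Add(6, p)))
Mul(337, Function('M')(Function('Q')(4, -2), 6)) = Mul(337, Add(36, Mul(6, Mul(3, Pow(Add(-8, 4), -1))), Mul(6, 6), Mul(Mul(3, Pow(Add(-8, 4), -1)), 6))) = Mul(337, Add(36, Mul(6, Mul(3, Pow(-4, -1))), 36, Mul(Mul(3, Pow(-4, -1)), 6))) = Mul(337, Add(36, Mul(6, Mul(3, Rational(-1, 4))), 36, Mul(Mul(3, Rational(-1, 4)), 6))) = Mul(337, Add(36, Mul(6, Rational(-3, 4)), 36, Mul(Rational(-3, 4), 6))) = Mul(337, Add(36, Rational(-9, 2), 36, Rational(-9, 2))) = Mul(337, 63) = 21231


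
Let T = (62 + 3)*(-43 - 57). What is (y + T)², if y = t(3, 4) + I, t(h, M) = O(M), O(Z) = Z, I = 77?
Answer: 41203561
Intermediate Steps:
t(h, M) = M
T = -6500 (T = 65*(-100) = -6500)
y = 81 (y = 4 + 77 = 81)
(y + T)² = (81 - 6500)² = (-6419)² = 41203561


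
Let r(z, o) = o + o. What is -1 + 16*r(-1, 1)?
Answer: 31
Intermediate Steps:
r(z, o) = 2*o
-1 + 16*r(-1, 1) = -1 + 16*(2*1) = -1 + 16*2 = -1 + 32 = 31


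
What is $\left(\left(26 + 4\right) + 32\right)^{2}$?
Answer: $3844$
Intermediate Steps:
$\left(\left(26 + 4\right) + 32\right)^{2} = \left(30 + 32\right)^{2} = 62^{2} = 3844$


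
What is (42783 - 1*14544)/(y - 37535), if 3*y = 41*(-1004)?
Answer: -84717/153769 ≈ -0.55094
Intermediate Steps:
y = -41164/3 (y = (41*(-1004))/3 = (⅓)*(-41164) = -41164/3 ≈ -13721.)
(42783 - 1*14544)/(y - 37535) = (42783 - 1*14544)/(-41164/3 - 37535) = (42783 - 14544)/(-153769/3) = 28239*(-3/153769) = -84717/153769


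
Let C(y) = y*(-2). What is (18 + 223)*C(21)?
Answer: -10122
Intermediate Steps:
C(y) = -2*y
(18 + 223)*C(21) = (18 + 223)*(-2*21) = 241*(-42) = -10122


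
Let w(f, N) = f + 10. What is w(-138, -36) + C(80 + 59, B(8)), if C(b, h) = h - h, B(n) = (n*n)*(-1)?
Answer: -128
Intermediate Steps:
w(f, N) = 10 + f
B(n) = -n**2 (B(n) = n**2*(-1) = -n**2)
C(b, h) = 0
w(-138, -36) + C(80 + 59, B(8)) = (10 - 138) + 0 = -128 + 0 = -128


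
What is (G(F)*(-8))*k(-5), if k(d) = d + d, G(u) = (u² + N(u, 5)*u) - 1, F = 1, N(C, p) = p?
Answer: 400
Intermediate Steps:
G(u) = -1 + u² + 5*u (G(u) = (u² + 5*u) - 1 = -1 + u² + 5*u)
k(d) = 2*d
(G(F)*(-8))*k(-5) = ((-1 + 1² + 5*1)*(-8))*(2*(-5)) = ((-1 + 1 + 5)*(-8))*(-10) = (5*(-8))*(-10) = -40*(-10) = 400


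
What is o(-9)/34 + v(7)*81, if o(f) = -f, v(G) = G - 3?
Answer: 11025/34 ≈ 324.26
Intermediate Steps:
v(G) = -3 + G
o(-9)/34 + v(7)*81 = -1*(-9)/34 + (-3 + 7)*81 = 9*(1/34) + 4*81 = 9/34 + 324 = 11025/34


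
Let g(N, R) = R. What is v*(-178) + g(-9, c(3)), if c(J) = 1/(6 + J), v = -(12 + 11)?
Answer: 36847/9 ≈ 4094.1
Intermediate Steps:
v = -23 (v = -1*23 = -23)
v*(-178) + g(-9, c(3)) = -23*(-178) + 1/(6 + 3) = 4094 + 1/9 = 36847/9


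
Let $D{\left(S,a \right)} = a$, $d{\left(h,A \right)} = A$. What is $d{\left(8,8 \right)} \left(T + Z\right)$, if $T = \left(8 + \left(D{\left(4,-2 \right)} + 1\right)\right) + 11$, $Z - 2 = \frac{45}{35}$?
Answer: $\frac{1192}{7} \approx 170.29$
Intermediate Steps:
$Z = \frac{23}{7}$ ($Z = 2 + \frac{45}{35} = 2 + 45 \cdot \frac{1}{35} = 2 + \frac{9}{7} = \frac{23}{7} \approx 3.2857$)
$T = 18$ ($T = \left(8 + \left(-2 + 1\right)\right) + 11 = \left(8 - 1\right) + 11 = 7 + 11 = 18$)
$d{\left(8,8 \right)} \left(T + Z\right) = 8 \left(18 + \frac{23}{7}\right) = 8 \cdot \frac{149}{7} = \frac{1192}{7}$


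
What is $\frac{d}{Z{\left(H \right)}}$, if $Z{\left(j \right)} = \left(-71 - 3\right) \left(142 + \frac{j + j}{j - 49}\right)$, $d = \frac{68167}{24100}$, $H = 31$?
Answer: $- \frac{613503}{2223899800} \approx -0.00027587$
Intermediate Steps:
$d = \frac{68167}{24100}$ ($d = 68167 \cdot \frac{1}{24100} = \frac{68167}{24100} \approx 2.8285$)
$Z{\left(j \right)} = -10508 - \frac{148 j}{-49 + j}$ ($Z{\left(j \right)} = - 74 \left(142 + \frac{2 j}{-49 + j}\right) = -10508 - \frac{148 j}{-49 + j}$)
$\frac{d}{Z{\left(H \right)}} = \frac{68167}{24100 \frac{148 \left(3479 - 2232\right)}{-49 + 31}} = \frac{68167}{24100 \frac{148 \left(3479 - 2232\right)}{-18}} = \frac{68167}{24100 \cdot 148 \left(- \frac{1}{18}\right) 1247} = \frac{68167}{24100 \left(- \frac{92278}{9}\right)} = \frac{68167}{24100} \left(- \frac{9}{92278}\right) = - \frac{613503}{2223899800}$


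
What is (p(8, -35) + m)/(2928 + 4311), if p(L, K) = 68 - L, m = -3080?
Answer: -3020/7239 ≈ -0.41718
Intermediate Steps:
(p(8, -35) + m)/(2928 + 4311) = ((68 - 1*8) - 3080)/(2928 + 4311) = ((68 - 8) - 3080)/7239 = (60 - 3080)*(1/7239) = -3020*1/7239 = -3020/7239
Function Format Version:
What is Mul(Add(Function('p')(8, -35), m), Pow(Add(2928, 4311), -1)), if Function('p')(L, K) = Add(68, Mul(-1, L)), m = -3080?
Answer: Rational(-3020, 7239) ≈ -0.41718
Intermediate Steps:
Mul(Add(Function('p')(8, -35), m), Pow(Add(2928, 4311), -1)) = Mul(Add(Add(68, Mul(-1, 8)), -3080), Pow(Add(2928, 4311), -1)) = Mul(Add(Add(68, -8), -3080), Pow(7239, -1)) = Mul(Add(60, -3080), Rational(1, 7239)) = Mul(-3020, Rational(1, 7239)) = Rational(-3020, 7239)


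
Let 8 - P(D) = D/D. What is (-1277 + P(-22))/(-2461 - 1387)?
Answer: 635/1924 ≈ 0.33004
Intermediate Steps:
P(D) = 7 (P(D) = 8 - D/D = 8 - 1*1 = 8 - 1 = 7)
(-1277 + P(-22))/(-2461 - 1387) = (-1277 + 7)/(-2461 - 1387) = -1270/(-3848) = -1270*(-1/3848) = 635/1924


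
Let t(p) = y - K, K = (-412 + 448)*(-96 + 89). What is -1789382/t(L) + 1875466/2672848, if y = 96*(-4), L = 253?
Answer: 597874207681/44101992 ≈ 13557.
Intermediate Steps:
K = -252 (K = 36*(-7) = -252)
y = -384
t(p) = -132 (t(p) = -384 - 1*(-252) = -384 + 252 = -132)
-1789382/t(L) + 1875466/2672848 = -1789382/(-132) + 1875466/2672848 = -1789382*(-1/132) + 1875466*(1/2672848) = 894691/66 + 937733/1336424 = 597874207681/44101992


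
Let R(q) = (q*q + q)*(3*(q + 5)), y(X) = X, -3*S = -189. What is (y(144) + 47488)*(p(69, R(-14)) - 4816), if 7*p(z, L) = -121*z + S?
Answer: -2000448736/7 ≈ -2.8578e+8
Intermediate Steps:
S = 63 (S = -1/3*(-189) = 63)
R(q) = (15 + 3*q)*(q + q**2) (R(q) = (q**2 + q)*(3*(5 + q)) = (q + q**2)*(15 + 3*q) = (15 + 3*q)*(q + q**2))
p(z, L) = 9 - 121*z/7 (p(z, L) = (-121*z + 63)/7 = (63 - 121*z)/7 = 9 - 121*z/7)
(y(144) + 47488)*(p(69, R(-14)) - 4816) = (144 + 47488)*((9 - 121/7*69) - 4816) = 47632*((9 - 8349/7) - 4816) = 47632*(-8286/7 - 4816) = 47632*(-41998/7) = -2000448736/7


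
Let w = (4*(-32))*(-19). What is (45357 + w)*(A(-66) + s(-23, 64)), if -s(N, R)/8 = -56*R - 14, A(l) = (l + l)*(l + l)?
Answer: 2208234112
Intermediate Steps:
A(l) = 4*l² (A(l) = (2*l)*(2*l) = 4*l²)
w = 2432 (w = -128*(-19) = 2432)
s(N, R) = 112 + 448*R (s(N, R) = -8*(-56*R - 14) = -8*(-14 - 56*R) = 112 + 448*R)
(45357 + w)*(A(-66) + s(-23, 64)) = (45357 + 2432)*(4*(-66)² + (112 + 448*64)) = 47789*(4*4356 + (112 + 28672)) = 47789*(17424 + 28784) = 47789*46208 = 2208234112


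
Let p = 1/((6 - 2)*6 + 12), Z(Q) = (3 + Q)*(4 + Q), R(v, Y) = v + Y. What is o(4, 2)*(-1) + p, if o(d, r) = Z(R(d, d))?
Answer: -4751/36 ≈ -131.97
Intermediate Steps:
R(v, Y) = Y + v
o(d, r) = 12 + 4*d² + 14*d (o(d, r) = 12 + (d + d)² + 7*(d + d) = 12 + (2*d)² + 7*(2*d) = 12 + 4*d² + 14*d)
p = 1/36 (p = 1/(4*6 + 12) = 1/(24 + 12) = 1/36 ≈ 0.027778)
o(4, 2)*(-1) + p = (12 + 4*4² + 14*4)*(-1) + 1/36 = (12 + 4*16 + 56)*(-1) + 1/36 = (12 + 64 + 56)*(-1) + 1/36 = 132*(-1) + 1/36 = -132 + 1/36 = -4751/36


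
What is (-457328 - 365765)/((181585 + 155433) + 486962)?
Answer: -823093/823980 ≈ -0.99892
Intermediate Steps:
(-457328 - 365765)/((181585 + 155433) + 486962) = -823093/(337018 + 486962) = -823093/823980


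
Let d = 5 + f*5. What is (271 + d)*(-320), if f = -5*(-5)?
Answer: -128320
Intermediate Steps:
f = 25
d = 130 (d = 5 + 25*5 = 5 + 125 = 130)
(271 + d)*(-320) = (271 + 130)*(-320) = 401*(-320) = -128320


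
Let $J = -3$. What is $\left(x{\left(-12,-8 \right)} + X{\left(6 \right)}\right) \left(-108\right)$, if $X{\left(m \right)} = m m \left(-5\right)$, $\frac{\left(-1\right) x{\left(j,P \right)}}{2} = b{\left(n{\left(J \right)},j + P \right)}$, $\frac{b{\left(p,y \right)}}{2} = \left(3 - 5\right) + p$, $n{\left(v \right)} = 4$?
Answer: $20304$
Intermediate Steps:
$b{\left(p,y \right)} = -4 + 2 p$ ($b{\left(p,y \right)} = 2 \left(\left(3 - 5\right) + p\right) = 2 \left(-2 + p\right) = -4 + 2 p$)
$x{\left(j,P \right)} = -8$ ($x{\left(j,P \right)} = - 2 \left(-4 + 2 \cdot 4\right) = - 2 \left(-4 + 8\right) = \left(-2\right) 4 = -8$)
$X{\left(m \right)} = - 5 m^{2}$ ($X{\left(m \right)} = m^{2} \left(-5\right) = - 5 m^{2}$)
$\left(x{\left(-12,-8 \right)} + X{\left(6 \right)}\right) \left(-108\right) = \left(-8 - 5 \cdot 6^{2}\right) \left(-108\right) = \left(-8 - 180\right) \left(-108\right) = \left(-188\right) \left(-108\right) = 20304$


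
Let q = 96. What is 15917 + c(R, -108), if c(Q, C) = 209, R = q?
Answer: 16126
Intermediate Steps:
R = 96
15917 + c(R, -108) = 15917 + 209 = 16126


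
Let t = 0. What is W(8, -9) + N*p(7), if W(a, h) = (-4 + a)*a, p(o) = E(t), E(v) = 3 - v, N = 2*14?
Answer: 116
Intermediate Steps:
N = 28
p(o) = 3 (p(o) = 3 - 1*0 = 3 + 0 = 3)
W(a, h) = a*(-4 + a)
W(8, -9) + N*p(7) = 8*(-4 + 8) + 28*3 = 8*4 + 84 = 32 + 84 = 116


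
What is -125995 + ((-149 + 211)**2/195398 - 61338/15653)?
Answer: -192687904485961/1529282447 ≈ -1.2600e+5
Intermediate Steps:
-125995 + ((-149 + 211)**2/195398 - 61338/15653) = -125995 + (62**2*(1/195398) - 61338*1/15653) = -125995 + (3844*(1/195398) - 61338/15653) = -125995 + (1922/97699 - 61338/15653) = -125995 - 5962576196/1529282447 = -192687904485961/1529282447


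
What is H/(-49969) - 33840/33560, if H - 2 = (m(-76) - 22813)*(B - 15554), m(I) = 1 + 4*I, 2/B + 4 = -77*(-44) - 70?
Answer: -499919516806512/69468053087 ≈ -7196.4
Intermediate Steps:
B = 1/1657 (B = 2/(-4 + (-77*(-44) - 70)) = 2/(-4 + (3388 - 70)) = 2/(-4 + 3318) = 2/3314 = 2*(1/3314) = 1/1657 ≈ 0.00060350)
H = 595768139646/1657 (H = 2 + ((1 + 4*(-76)) - 22813)*(1/1657 - 15554) = 2 + ((1 - 304) - 22813)*(-25772977/1657) = 2 + (-303 - 22813)*(-25772977/1657) = 2 - 23116*(-25772977/1657) = 2 + 595768136332/1657 = 595768139646/1657 ≈ 3.5955e+8)
H/(-49969) - 33840/33560 = (595768139646/1657)/(-49969) - 33840/33560 = (595768139646/1657)*(-1/49969) - 33840*1/33560 = -595768139646/82798633 - 846/839 = -499919516806512/69468053087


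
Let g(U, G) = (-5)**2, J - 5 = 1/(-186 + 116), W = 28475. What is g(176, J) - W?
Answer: -28450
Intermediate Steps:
J = 349/70 (J = 5 + 1/(-186 + 116) = 5 + 1/(-70) = 5 - 1/70 = 349/70 ≈ 4.9857)
g(U, G) = 25
g(176, J) - W = 25 - 1*28475 = 25 - 28475 = -28450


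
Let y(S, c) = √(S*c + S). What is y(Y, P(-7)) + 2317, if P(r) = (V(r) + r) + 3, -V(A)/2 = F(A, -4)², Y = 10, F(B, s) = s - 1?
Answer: 2317 + I*√530 ≈ 2317.0 + 23.022*I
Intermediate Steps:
F(B, s) = -1 + s
V(A) = -50 (V(A) = -2*(-1 - 4)² = -2*(-5)² = -2*25 = -50)
P(r) = -47 + r (P(r) = (-50 + r) + 3 = -47 + r)
y(S, c) = √(S + S*c)
y(Y, P(-7)) + 2317 = √(10*(1 + (-47 - 7))) + 2317 = √(10*(1 - 54)) + 2317 = √(10*(-53)) + 2317 = √(-530) + 2317 = I*√530 + 2317 = 2317 + I*√530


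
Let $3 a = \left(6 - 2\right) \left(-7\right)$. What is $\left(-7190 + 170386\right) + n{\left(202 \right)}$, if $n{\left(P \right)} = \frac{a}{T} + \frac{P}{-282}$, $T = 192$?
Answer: $\frac{1104505351}{6768} \approx 1.632 \cdot 10^{5}$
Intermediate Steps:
$a = - \frac{28}{3}$ ($a = \frac{\left(6 - 2\right) \left(-7\right)}{3} = \frac{4 \left(-7\right)}{3} = \frac{1}{3} \left(-28\right) = - \frac{28}{3} \approx -9.3333$)
$n{\left(P \right)} = - \frac{7}{144} - \frac{P}{282}$ ($n{\left(P \right)} = - \frac{28}{3 \cdot 192} + \frac{P}{-282} = \left(- \frac{28}{3}\right) \frac{1}{192} + P \left(- \frac{1}{282}\right) = - \frac{7}{144} - \frac{P}{282}$)
$\left(-7190 + 170386\right) + n{\left(202 \right)} = \left(-7190 + 170386\right) - \frac{5177}{6768} = 163196 - \frac{5177}{6768} = \frac{1104505351}{6768}$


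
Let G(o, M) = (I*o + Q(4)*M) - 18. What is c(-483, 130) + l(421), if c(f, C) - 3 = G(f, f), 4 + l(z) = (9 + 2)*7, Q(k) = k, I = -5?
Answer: 541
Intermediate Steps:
l(z) = 73 (l(z) = -4 + (9 + 2)*7 = -4 + 11*7 = -4 + 77 = 73)
G(o, M) = -18 - 5*o + 4*M (G(o, M) = (-5*o + 4*M) - 18 = -18 - 5*o + 4*M)
c(f, C) = -15 - f (c(f, C) = 3 + (-18 - 5*f + 4*f) = 3 + (-18 - f) = -15 - f)
c(-483, 130) + l(421) = (-15 - 1*(-483)) + 73 = (-15 + 483) + 73 = 468 + 73 = 541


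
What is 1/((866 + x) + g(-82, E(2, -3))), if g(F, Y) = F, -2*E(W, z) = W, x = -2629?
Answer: -1/1845 ≈ -0.00054201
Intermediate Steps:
E(W, z) = -W/2
1/((866 + x) + g(-82, E(2, -3))) = 1/((866 - 2629) - 82) = 1/(-1763 - 82) = 1/(-1845) = -1/1845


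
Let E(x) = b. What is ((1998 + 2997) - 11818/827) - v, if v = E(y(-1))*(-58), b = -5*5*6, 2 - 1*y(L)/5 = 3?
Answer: -3075853/827 ≈ -3719.3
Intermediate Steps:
y(L) = -5 (y(L) = 10 - 5*3 = 10 - 15 = -5)
b = -150 (b = -25*6 = -150)
E(x) = -150
v = 8700 (v = -150*(-58) = 8700)
((1998 + 2997) - 11818/827) - v = ((1998 + 2997) - 11818/827) - 1*8700 = (4995 - 11818*1/827) - 8700 = (4995 - 11818/827) - 8700 = 4119047/827 - 8700 = -3075853/827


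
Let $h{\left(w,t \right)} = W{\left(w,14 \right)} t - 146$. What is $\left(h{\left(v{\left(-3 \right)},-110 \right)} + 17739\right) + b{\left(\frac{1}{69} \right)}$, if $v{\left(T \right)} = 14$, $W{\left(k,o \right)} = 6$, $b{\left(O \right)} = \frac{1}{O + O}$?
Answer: $\frac{33935}{2} \approx 16968.0$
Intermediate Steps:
$b{\left(O \right)} = \frac{1}{2 O}$
$h{\left(w,t \right)} = -146 + 6 t$ ($h{\left(w,t \right)} = 6 t - 146 = -146 + 6 t$)
$\left(h{\left(v{\left(-3 \right)},-110 \right)} + 17739\right) + b{\left(\frac{1}{69} \right)} = \left(\left(-146 + 6 \left(-110\right)\right) + 17739\right) + \frac{1}{2 \cdot \frac{1}{69}} = \left(\left(-146 - 660\right) + 17739\right) + \frac{\frac{1}{\frac{1}{69}}}{2} = \left(-806 + 17739\right) + \frac{1}{2} \cdot 69 = 16933 + \frac{69}{2} = \frac{33935}{2}$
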